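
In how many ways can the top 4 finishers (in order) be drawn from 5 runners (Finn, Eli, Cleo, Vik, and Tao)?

There are 5 choices for 1st place, 4 for 2nd, and so on down to 2 for position 4.
That gives 5 × 4 × 3 × 2 = 120.

120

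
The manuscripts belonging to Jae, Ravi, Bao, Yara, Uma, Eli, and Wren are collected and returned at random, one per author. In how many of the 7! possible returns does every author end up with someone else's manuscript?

This is the derangement count D_7: permutations of 7 items with no fixed point.
By inclusion–exclusion this is Σ_{j=0}^{7} (−1)^j C(7,j)·(7−j)!.
Computing: 5040 − 5040 + 2520 − 840 + 210 − 42 + 7 − 1 = 1854.

1854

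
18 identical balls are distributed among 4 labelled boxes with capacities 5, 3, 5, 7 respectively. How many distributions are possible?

10

By stars and bars, unrestricted non-negative solutions to x_1+…+x_4 = 18 number C(18+3,3) = 1330.
Subtract solutions that violate a single cap (substitute x_i' = x_i − (cap_i+1)): x_1 ≥ 6 gives C(15,3) = 455; x_2 ≥ 4 gives C(17,3) = 680; x_3 ≥ 6 gives C(15,3) = 455; x_4 ≥ 8 gives C(13,3) = 286. Together 1876.
Add back pairs where two caps are both exceeded: 165 + 84 + 35 + 165 + 84 + 35 = 568.
Subtract triples: 10 + 1 + 0 + 1 = 12.
By inclusion–exclusion the count is 1330 − 1876 + 568 − 12 = 10.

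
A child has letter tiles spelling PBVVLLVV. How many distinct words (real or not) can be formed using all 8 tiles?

840

PBVVLLVV has 8 letters with L appearing twice and V appearing 4 times.
So there are 8! / (4!·2!) = 840 distinguishable arrangements.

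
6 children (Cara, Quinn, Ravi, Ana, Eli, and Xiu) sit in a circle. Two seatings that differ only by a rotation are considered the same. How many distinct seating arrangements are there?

120

Fix one person's seat to break rotational symmetry; the remaining 5 people can be arranged in (5)! = 120 ways.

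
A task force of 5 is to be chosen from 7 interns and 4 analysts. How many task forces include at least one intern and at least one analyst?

441

With no constraint there are C(11,5) = 462 possible selections.
Selections missing a whole group: no interns → C(4,5) = 0; no analysts → C(7,5) = 21.
Both groups omitted at once is impossible, so 462 − 21 = 441.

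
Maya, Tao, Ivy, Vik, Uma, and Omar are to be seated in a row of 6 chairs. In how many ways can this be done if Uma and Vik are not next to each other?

There are 6! = 720 arrangements in all. If Uma and Vik are adjacent, merging them into one block gives 2·(5)! = 240 arrangements.
So 720 − 240 = 480 arrangements keep them apart.

480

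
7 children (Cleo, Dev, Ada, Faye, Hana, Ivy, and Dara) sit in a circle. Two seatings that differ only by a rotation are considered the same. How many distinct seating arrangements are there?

Fix one person's seat to break rotational symmetry; the remaining 6 people can be arranged in (6)! = 720 ways.

720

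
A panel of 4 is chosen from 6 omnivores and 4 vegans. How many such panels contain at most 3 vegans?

Split by how many vegans are chosen (0 through 3).
Sum: C(4,0)·C(6,4) + C(4,1)·C(6,3) + C(4,2)·C(6,2) + C(4,3)·C(6,1) = 15 + 80 + 90 + 24 = 209.

209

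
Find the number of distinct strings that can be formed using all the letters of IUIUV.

IUIUV has 5 letters with I appearing twice and U appearing twice.
So there are 5! / (2!·2!) = 30 distinguishable arrangements.

30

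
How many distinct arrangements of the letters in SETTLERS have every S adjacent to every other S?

1260

Treat the 2 copies of S as a single block. The multiset to arrange is then {SS, E, E, L, R, T, T}, 7 items in all.
That gives (7)!/(2!·2!) = 1260 arrangements.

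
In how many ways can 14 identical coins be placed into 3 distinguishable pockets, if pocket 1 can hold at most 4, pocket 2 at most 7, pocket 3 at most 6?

Without the upper bounds there are C(16,2) = 120 ways to split 14 among 3 pockets.
Subtract solutions that violate a single cap (substitute x_i' = x_i − (cap_i+1)): x_1 ≥ 5 gives C(11,2) = 55; x_2 ≥ 8 gives C(8,2) = 28; x_3 ≥ 7 gives C(9,2) = 36. Together 119.
Add back pairs where two caps are both exceeded: 3 + 6 + 0 = 9.
By inclusion–exclusion the count is 120 − 119 + 9 = 10.

10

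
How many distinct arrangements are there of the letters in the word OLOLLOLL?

56

Letter multiplicities in OLOLLOLL: L×5, O×3.
Dividing 8! = 40320 by 5!·3! = 720 for the repeated letters gives 56.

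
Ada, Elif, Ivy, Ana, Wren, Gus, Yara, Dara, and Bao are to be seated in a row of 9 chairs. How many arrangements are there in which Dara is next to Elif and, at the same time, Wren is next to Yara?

20160

Treat {Dara,Elif} as one block (2 orders) and {Wren,Yara} as another (2 orders).
That leaves 7 units to arrange: 2 × 2 × 7! = 4 × 5040 = 20160.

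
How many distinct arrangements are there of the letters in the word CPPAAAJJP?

5040

The 9 letters of CPPAAAJJP have repeats: A appearing 3 times, J appearing twice, and P appearing 3 times.
Dividing 9! = 362880 by 3!·3!·2! = 72 for the repeated letters gives 5040.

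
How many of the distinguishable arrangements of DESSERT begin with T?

With the first slot taken by T, it remains to arrange the other 6 letters (DESSER).
Those 6 letters have E appearing twice and S appearing twice, giving (6)!/(2!·2!) = 180.

180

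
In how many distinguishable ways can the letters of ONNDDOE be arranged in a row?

ONNDDOE has 7 letters with D appearing twice, N appearing twice, and O appearing twice.
The number of distinct arrangements is 7!/(2!·2!·2!) = 5040/8 = 630.

630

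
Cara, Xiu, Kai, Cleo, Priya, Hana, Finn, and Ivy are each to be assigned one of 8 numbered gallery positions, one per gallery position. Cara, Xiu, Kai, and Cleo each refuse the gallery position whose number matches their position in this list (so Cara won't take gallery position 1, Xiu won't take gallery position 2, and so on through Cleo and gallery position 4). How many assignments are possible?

24024

Let Aᵢ (for 1 ≤ i ≤ 4) be the placements that put person i in their forbidden gallery position. Any j of these fix j positions, leaving (8−j)! ways to fill the rest, and there are C(4,j) ways to pick which j.
By inclusion–exclusion, the number of valid placements is Σ_{j=0}^{4} (−1)^j C(4,j)·(8−j)!.
Computing: 40320 − 20160 + 4320 − 480 + 24 = 24024.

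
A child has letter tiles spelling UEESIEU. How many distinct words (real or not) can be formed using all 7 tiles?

The 7 letters of UEESIEU have repeats: E appearing 3 times and U appearing twice.
So there are 7! / (3!·2!) = 420 distinguishable arrangements.

420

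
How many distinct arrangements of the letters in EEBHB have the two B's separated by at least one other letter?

There are 5!/(2!·2!) = 30 arrangements of EEBHB in total.
If the two B's are adjacent, glue them into one block, leaving 4 items to arrange: (4)!/(2!) = 12 ways.
Subtracting, 30 − 12 = 18 arrangements keep the B's apart.

18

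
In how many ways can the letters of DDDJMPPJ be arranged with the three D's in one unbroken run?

Treat the 3 copies of D as a single block. The multiset to arrange is then {DDD, J, J, M, P, P}, 6 items in all.
That gives (6)!/(2!·2!) = 180 arrangements.

180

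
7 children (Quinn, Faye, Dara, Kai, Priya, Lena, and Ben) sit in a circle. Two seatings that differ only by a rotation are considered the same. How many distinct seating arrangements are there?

720

Fix one person's seat to break rotational symmetry; the remaining 6 people can be arranged in (6)! = 720 ways.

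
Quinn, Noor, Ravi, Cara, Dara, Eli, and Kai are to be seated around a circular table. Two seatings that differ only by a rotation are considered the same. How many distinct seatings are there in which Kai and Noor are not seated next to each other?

Without the restriction there are (6)! = 720 seatings.
Seatings with Kai beside Noor: treat them as a block with 2 internal orders, giving 2 × (5)! = 240.
Subtracting, 720 − 240 = 480.

480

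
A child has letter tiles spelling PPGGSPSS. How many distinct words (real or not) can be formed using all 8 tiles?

The 8 letters of PPGGSPSS have repeats: G appearing twice, P appearing 3 times, and S appearing 3 times.
So there are 8! / (3!·3!·2!) = 560 distinguishable arrangements.

560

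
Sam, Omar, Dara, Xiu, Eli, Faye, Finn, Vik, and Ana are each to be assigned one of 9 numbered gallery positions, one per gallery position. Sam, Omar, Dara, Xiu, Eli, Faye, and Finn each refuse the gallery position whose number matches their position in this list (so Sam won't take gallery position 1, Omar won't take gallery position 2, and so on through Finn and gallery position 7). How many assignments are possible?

165016

Let Aᵢ (for 1 ≤ i ≤ 7) be the placements that put person i in their forbidden gallery position. Any j of these fix j positions, leaving (9−j)! ways to fill the rest, and there are C(7,j) ways to pick which j.
By inclusion–exclusion, the number of valid placements is Σ_{j=0}^{7} (−1)^j C(7,j)·(9−j)!.
Computing: 362880 − 282240 + 105840 − 25200 + 4200 − 504 + 42 − 2 = 165016.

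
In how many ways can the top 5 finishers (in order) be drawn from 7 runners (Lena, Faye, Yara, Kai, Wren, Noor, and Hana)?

This is an ordered selection of 5 from 7: P(7,5).
That gives 7 × 6 × 5 × 4 × 3 = 2520.

2520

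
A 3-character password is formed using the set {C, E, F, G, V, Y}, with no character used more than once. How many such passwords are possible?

With no repetition, fill the 3 characters in order: 6 choices, then 5, down to 4.
6 × 5 × 4 = 120.

120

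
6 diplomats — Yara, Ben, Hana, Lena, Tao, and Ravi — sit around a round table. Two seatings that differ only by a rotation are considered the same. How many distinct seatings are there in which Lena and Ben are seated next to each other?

Glue Lena and Ben into a block (2 internal orders). Seating 5 units around a circle gives (4)! arrangements.
So 2 × (4)! = 2 × 24 = 48.

48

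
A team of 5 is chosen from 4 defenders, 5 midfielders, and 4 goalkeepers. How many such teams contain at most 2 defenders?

1134

Split by how many defenders are chosen (0 through 2).
Sum: C(4,0)·C(9,5) + C(4,1)·C(9,4) + C(4,2)·C(9,3) = 126 + 504 + 504 = 1134.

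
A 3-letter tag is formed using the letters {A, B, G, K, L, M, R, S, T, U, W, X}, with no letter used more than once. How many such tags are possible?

1320

With no repetition, fill the 3 letters in order: 12 choices, then 11, down to 10.
That product is 12 × 11 × 10 = 1320.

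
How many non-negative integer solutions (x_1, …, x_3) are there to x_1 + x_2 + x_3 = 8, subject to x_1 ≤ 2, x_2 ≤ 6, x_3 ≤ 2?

6

Without the upper bounds there are C(10,2) = 45 ways to split 8 among 3 variables.
Subtract solutions that violate a single cap (substitute x_i' = x_i − (cap_i+1)): x_1 ≥ 3 gives C(7,2) = 21; x_2 ≥ 7 gives C(3,2) = 3; x_3 ≥ 3 gives C(7,2) = 21. Together 45.
Add back pairs where two caps are both exceeded: 0 + 6 + 0 = 6.
By inclusion–exclusion the count is 45 − 45 + 6 = 6.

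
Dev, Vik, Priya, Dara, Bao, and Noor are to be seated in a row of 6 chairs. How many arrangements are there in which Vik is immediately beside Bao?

Place the 4 others and the Vik-Bao pair as 5 objects in a line; the pair has 2 internal arrangements.
That gives 2 × 5! = 2 × 120 = 240.

240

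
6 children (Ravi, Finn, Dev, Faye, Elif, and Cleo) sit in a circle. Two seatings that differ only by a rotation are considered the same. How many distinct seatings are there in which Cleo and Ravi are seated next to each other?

48

Treat {Cleo, Ravi} as one unit (2 internal orders) and seat the resulting 5 units around the table: (4)! circular arrangements.
So 2 × (4)! = 2 × 24 = 48.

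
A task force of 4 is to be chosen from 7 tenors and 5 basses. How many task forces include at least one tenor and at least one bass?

With no constraint there are C(12,4) = 495 possible selections.
Subtract selections that omit an entire group: no tenors → C(5,4) = 5; no basses → C(7,4) = 35.
Both groups omitted at once is impossible, so 495 − 40 = 455.

455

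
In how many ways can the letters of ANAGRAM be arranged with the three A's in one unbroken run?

Treat the 3 copies of A as a single block. The multiset to arrange is then {AAA, G, M, N, R}, 5 items in all.
All 5 items are distinct, so there are (5)! = 120 arrangements.

120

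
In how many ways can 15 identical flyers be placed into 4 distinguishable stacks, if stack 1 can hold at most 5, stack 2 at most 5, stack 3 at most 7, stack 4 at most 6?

140

Ignoring the caps, the number of non-negative solutions to x_1+…+x_4 = 15 is C(18,3) = 816.
Subtract solutions that violate a single cap (substitute x_i' = x_i − (cap_i+1)): x_1 ≥ 6 gives C(12,3) = 220; x_2 ≥ 6 gives C(12,3) = 220; x_3 ≥ 8 gives C(10,3) = 120; x_4 ≥ 7 gives C(11,3) = 165. Together 725.
Add back pairs where two caps are both exceeded: 20 + 4 + 10 + 4 + 10 + 1 = 49.
By inclusion–exclusion the count is 816 − 725 + 49 = 140.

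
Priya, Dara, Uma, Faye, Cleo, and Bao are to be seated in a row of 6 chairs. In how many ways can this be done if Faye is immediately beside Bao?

Glue Faye and Bao into one block (2 internal orders), leaving 5 units to arrange in a row.
So the count is 2·(5)! = 240.

240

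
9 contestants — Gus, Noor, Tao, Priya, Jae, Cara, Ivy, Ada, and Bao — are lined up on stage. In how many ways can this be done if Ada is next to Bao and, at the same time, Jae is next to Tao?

Treat {Ada,Bao} as one block (2 orders) and {Jae,Tao} as another (2 orders).
That leaves 7 units to arrange: 2 × 2 × 7! = 4 × 5040 = 20160.

20160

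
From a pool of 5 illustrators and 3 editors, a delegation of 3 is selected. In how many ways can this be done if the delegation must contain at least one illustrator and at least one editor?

45

With no constraint there are C(8,3) = 56 possible selections.
Subtract selections that omit an entire group: no illustrators → C(3,3) = 1; no editors → C(5,3) = 10.
Both groups omitted at once is impossible, so 56 − 11 = 45.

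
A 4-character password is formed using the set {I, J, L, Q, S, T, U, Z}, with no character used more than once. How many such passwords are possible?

1680

With no repetition, fill the 4 characters in order: 8 choices, then 7, down to 5.
8 × 7 × 6 × 5 = 1680.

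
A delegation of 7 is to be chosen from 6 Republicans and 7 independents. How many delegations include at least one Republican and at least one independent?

Total 7-person selections from all 13: C(13,7) = 1716.
Subtract selections that omit an entire group: no Republicans → C(7,7) = 1; no independents → C(6,7) = 0.
Both groups omitted at once is impossible, so 1716 − 1 = 1715.

1715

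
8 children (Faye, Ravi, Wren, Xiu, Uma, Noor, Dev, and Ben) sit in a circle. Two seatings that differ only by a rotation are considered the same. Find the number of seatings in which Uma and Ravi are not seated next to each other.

3600

Without the restriction there are (7)! = 5040 seatings.
Those with Uma next to Ravi: fuse the pair into one unit and seat 7 units around a circle — 2·(6)! = 1440.
Subtracting, 5040 − 1440 = 3600.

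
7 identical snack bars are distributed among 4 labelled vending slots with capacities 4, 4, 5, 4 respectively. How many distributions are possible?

86

Ignoring the caps, the number of non-negative solutions to x_1+…+x_4 = 7 is C(10,3) = 120.
Subtract solutions that violate a single cap (substitute x_i' = x_i − (cap_i+1)): x_1 ≥ 5 gives C(5,3) = 10; x_2 ≥ 5 gives C(5,3) = 10; x_3 ≥ 6 gives C(4,3) = 4; x_4 ≥ 5 gives C(5,3) = 10. Together 34.
No two caps can be exceeded simultaneously, so the pair terms are all 0.
By inclusion–exclusion the count is 120 − 34 + 0 = 86.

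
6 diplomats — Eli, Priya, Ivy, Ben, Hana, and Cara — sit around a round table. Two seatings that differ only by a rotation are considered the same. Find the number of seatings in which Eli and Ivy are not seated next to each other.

Without the restriction there are (5)! = 120 seatings.
Those with Eli next to Ivy: fuse the pair into one unit and seat 5 units around a circle — 2·(4)! = 48.
Subtracting, 120 − 48 = 72.

72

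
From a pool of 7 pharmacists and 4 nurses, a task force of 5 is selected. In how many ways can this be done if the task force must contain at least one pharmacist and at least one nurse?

Total 5-person selections from all 11: C(11,5) = 462.
Subtract selections that omit an entire group: no pharmacists → C(4,5) = 0; no nurses → C(7,5) = 21.
Both groups omitted at once is impossible, so 462 − 21 = 441.

441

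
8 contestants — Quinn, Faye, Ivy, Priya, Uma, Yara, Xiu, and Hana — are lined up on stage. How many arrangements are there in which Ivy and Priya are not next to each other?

Of the 8! = 40320 arrangements, those with Ivy and Priya adjacent number 2 × 7! = 10080 (treat the pair as a block with 2 internal orders).
So 40320 − 10080 = 30240 arrangements keep them apart.

30240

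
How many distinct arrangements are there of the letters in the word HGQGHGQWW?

Letter multiplicities in HGQGHGQWW: G×3, H×2, Q×2, W×2.
Dividing 9! = 362880 by 3!·2!·2!·2! = 48 for the repeated letters gives 7560.

7560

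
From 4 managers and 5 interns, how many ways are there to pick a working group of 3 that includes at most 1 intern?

34

Split by how many interns are chosen (0 through 1).
Sum: C(5,0)·C(4,3) + C(5,1)·C(4,2) = 4 + 30 = 34.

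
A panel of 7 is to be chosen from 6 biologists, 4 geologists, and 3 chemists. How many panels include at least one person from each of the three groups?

Unrestricted: C(13,7) = 1716 ways to pick any 7 of the 13.
Subtract selections that omit an entire group: no biologists → C(7,7) = 1; no geologists → C(9,7) = 36; no chemists → C(10,7) = 120.
Add back selections omitting two groups (i.e. drawn from a single group): C(6,7) + C(4,7) + C(3,7) = 0.
By inclusion–exclusion: 1716 − 157 + 0 = 1559.

1559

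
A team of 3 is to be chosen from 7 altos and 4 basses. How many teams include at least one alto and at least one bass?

126

Unrestricted: C(11,3) = 165 ways to pick any 3 of the 11.
Selections missing a whole group: no altos → C(4,3) = 4; no basses → C(7,3) = 35.
Both groups omitted at once is impossible, so 165 − 39 = 126.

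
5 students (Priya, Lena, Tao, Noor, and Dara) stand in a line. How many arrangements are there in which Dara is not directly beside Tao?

72

There are 5! = 120 arrangements in all. If Dara and Tao are adjacent, merging them into one block gives 2·(4)! = 48 arrangements.
Complementary counting: 120 − 48 = 72.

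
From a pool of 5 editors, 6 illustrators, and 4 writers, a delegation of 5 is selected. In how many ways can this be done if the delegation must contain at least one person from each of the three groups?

2170

Unrestricted: C(15,5) = 3003 ways to pick any 5 of the 15.
Subtract selections that omit an entire group: no editors → C(10,5) = 252; no illustrators → C(9,5) = 126; no writers → C(11,5) = 462.
Add back selections omitting two groups (i.e. drawn from a single group): C(5,5) + C(6,5) + C(4,5) = 7.
By inclusion–exclusion: 3003 − 840 + 7 = 2170.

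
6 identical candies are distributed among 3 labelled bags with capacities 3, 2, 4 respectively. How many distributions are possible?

Without the upper bounds there are C(8,2) = 28 ways to split 6 among 3 bags.
Subtract solutions that violate a single cap (substitute x_i' = x_i − (cap_i+1)): x_1 ≥ 4 gives C(4,2) = 6; x_2 ≥ 3 gives C(5,2) = 10; x_3 ≥ 5 gives C(3,2) = 3. Together 19.
No two caps can be exceeded simultaneously, so the pair terms are all 0.
By inclusion–exclusion the count is 28 − 19 + 0 = 9.

9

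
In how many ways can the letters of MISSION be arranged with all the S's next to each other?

360

Treat the 2 copies of S as a single block. The multiset to arrange is then {SS, I, I, M, N, O}, 6 items in all.
That gives (6)!/(2!) = 360 arrangements.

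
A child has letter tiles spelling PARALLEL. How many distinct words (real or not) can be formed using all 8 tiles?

3360

PARALLEL has 8 letters with A appearing twice and L appearing 3 times.
The number of distinct arrangements is 8!/(3!·2!) = 40320/12 = 3360.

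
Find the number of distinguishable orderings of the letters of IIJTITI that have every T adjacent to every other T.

30

Treat the 2 copies of T as a single block. The multiset to arrange is then {TT, I, I, I, I, J}, 6 items in all.
That gives (6)!/(4!) = 30 arrangements.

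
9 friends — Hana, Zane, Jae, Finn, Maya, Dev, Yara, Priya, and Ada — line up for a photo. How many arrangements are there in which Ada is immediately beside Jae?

Place the 7 others and the Ada-Jae pair as 8 objects in a line; the pair has 2 internal arrangements.
So the count is 2·(8)! = 80640.

80640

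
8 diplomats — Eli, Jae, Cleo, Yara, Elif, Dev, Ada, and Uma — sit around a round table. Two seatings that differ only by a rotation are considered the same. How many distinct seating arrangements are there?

Around a circle, 8 distinct people have 8!/8 = (7)! = 5040 rotationally distinct seatings.

5040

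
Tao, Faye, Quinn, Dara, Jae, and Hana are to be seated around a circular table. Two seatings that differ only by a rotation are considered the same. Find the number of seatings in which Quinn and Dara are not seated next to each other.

72

Without the restriction there are (5)! = 120 seatings.
Those with Quinn next to Dara: fuse the pair into one unit and seat 5 units around a circle — 2·(4)! = 48.
Subtracting, 120 − 48 = 72.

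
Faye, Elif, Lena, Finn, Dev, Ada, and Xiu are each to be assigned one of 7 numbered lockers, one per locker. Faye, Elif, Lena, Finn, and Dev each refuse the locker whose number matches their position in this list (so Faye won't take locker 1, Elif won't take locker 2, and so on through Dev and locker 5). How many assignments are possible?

2428

Let Aᵢ (for 1 ≤ i ≤ 5) be the placements that put person i in their forbidden locker. Any j of these fix j positions, leaving (7−j)! ways to fill the rest, and there are C(5,j) ways to pick which j.
By inclusion–exclusion, the number of valid placements is Σ_{j=0}^{5} (−1)^j C(5,j)·(7−j)!.
Computing: 5040 − 3600 + 1200 − 240 + 30 − 2 = 2428.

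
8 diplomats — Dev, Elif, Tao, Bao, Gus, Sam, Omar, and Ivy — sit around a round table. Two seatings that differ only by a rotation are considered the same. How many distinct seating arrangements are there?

5040

Seat Dev anywhere (absorbing the rotational symmetry), then permute the other 7: (7)! = 5040.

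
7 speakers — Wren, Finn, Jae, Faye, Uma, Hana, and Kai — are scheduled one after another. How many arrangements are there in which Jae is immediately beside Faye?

1440

Place the 5 others and the Jae-Faye pair as 6 objects in a line; the pair has 2 internal arrangements.
So the count is 2·(6)! = 1440.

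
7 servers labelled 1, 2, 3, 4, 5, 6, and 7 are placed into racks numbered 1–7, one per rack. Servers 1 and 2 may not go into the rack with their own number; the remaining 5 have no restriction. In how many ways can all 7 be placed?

Let Aᵢ (for i ∈ {1, 2}) be the placements that put server i in its forbidden rack. Any j of these fix j positions, leaving (7−j)! ways to fill the rest, and there are C(2,j) ways to pick which j.
By inclusion–exclusion, the number of valid placements is Σ_{j=0}^{2} (−1)^j C(2,j)·(7−j)!.
Computing: 5040 − 1440 + 120 = 3720.

3720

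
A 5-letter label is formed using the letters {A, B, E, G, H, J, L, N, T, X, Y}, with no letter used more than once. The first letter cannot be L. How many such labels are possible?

The first letter has 11−1 = 10 choices (anything except L).
The remaining 4 letters are filled from the other 10 symbols without repetition: 10 × 9 × 8 × 7 = 5040.
Total: 10 × 5040 = 50400.

50400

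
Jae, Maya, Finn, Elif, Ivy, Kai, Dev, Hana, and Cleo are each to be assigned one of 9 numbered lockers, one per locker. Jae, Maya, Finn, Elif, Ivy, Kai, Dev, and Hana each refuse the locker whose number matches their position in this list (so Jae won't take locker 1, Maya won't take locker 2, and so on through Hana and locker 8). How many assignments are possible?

148329

Let Aᵢ (for 1 ≤ i ≤ 8) be the placements that put person i in their forbidden locker. Any j of these fix j positions, leaving (9−j)! ways to fill the rest, and there are C(8,j) ways to pick which j.
By inclusion–exclusion, the number of valid placements is Σ_{j=0}^{8} (−1)^j C(8,j)·(9−j)!.
Computing: 362880 − 322560 + 141120 − 40320 + 8400 − 1344 + 168 − 16 + 1 = 148329.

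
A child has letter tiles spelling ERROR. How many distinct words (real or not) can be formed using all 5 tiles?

Letter multiplicities in ERROR: E×1, O×1, R×3.
So there are 5! / (3!) = 20 distinguishable arrangements.

20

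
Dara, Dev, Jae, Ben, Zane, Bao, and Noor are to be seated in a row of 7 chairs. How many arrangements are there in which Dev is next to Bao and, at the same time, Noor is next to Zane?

480

Treat {Dev,Bao} as one block (2 orders) and {Noor,Zane} as another (2 orders).
That leaves 5 units to arrange: 2 × 2 × 5! = 4 × 120 = 480.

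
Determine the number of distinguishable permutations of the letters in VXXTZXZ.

420

Letter multiplicities in VXXTZXZ: T×1, V×1, X×3, Z×2.
The number of distinct arrangements is 7!/(3!·2!) = 5040/12 = 420.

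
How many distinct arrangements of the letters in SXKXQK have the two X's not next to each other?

120

Total arrangements of SXKXQK: 6!/(2!·2!) = 180.
If the two X's are adjacent, glue them into one block, leaving 5 items to arrange: (5)!/(2!) = 60 ways.
Hence 180 − 60 = 120.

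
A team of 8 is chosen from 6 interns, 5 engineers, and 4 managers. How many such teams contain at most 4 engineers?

6315

Split by how many engineers are chosen (0 through 4).
Sum: C(5,0)·C(10,8) + C(5,1)·C(10,7) + C(5,2)·C(10,6) + C(5,3)·C(10,5) + C(5,4)·C(10,4) = 45 + 600 + 2100 + 2520 + 1050 = 6315.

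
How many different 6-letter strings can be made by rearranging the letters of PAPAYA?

60

PAPAYA has 6 letters with A appearing 3 times and P appearing twice.
Dividing 6! = 720 by 3!·2! = 12 for the repeated letters gives 60.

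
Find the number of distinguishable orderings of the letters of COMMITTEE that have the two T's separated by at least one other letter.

35280

Total arrangements of COMMITTEE: 9!/(2!·2!·2!) = 45360.
Arrangements with the T's together: treat TT as one letter, giving (8)!/(2!·2!) = 10080.
Subtracting, 45360 − 10080 = 35280 arrangements keep the T's apart.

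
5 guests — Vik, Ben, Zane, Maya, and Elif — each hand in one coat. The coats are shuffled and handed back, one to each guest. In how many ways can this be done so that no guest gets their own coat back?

Count assignments avoiding every fixed point. For any j of the 5 guests fixed to their own coat, the other 5−j can be arranged in (5−j)! ways.
By inclusion–exclusion this is Σ_{j=0}^{5} (−1)^j C(5,j)·(5−j)!.
Computing: 120 − 120 + 60 − 20 + 5 − 1 = 44.

44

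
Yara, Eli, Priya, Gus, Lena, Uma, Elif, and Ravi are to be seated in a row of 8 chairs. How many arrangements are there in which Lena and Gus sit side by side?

10080

Treat {Lena, Gus} as a single unit. There are 7 units to order, and the pair itself can be ordered 2 ways.
So the count is 2·(7)! = 10080.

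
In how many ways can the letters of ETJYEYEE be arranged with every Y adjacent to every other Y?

Treat the 2 copies of Y as a single block. The multiset to arrange is then {YY, E, E, E, E, J, T}, 7 items in all.
That gives (7)!/(4!) = 210 arrangements.

210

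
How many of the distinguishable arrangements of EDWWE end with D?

With the last slot taken by D, it remains to arrange the other 4 letters (EWWE).
Those 4 letters have E appearing twice and W appearing twice, giving (4)!/(2!·2!) = 6.

6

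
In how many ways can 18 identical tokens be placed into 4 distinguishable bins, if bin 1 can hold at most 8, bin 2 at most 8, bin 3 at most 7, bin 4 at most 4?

179

By stars and bars, unrestricted non-negative solutions to x_1+…+x_4 = 18 number C(18+3,3) = 1330.
Subtract solutions that violate a single cap (substitute x_i' = x_i − (cap_i+1)): x_1 ≥ 9 gives C(12,3) = 220; x_2 ≥ 9 gives C(12,3) = 220; x_3 ≥ 8 gives C(13,3) = 286; x_4 ≥ 5 gives C(16,3) = 560. Together 1286.
Add back pairs where two caps are both exceeded: 1 + 4 + 35 + 4 + 35 + 56 = 135.
By inclusion–exclusion the count is 1330 − 1286 + 135 = 179.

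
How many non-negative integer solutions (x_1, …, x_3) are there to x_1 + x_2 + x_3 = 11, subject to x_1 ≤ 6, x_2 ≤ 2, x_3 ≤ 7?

12

Without the upper bounds there are C(13,2) = 78 ways to split 11 among 3 variables.
Subtract solutions that violate a single cap (substitute x_i' = x_i − (cap_i+1)): x_1 ≥ 7 gives C(6,2) = 15; x_2 ≥ 3 gives C(10,2) = 45; x_3 ≥ 8 gives C(5,2) = 10. Together 70.
Add back pairs where two caps are both exceeded: 3 + 0 + 1 = 4.
By inclusion–exclusion the count is 78 − 70 + 4 = 12.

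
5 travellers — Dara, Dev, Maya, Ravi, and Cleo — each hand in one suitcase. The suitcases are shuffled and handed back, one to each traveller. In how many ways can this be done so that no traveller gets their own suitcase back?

Let Aᵢ be the assignments in which traveller i gets their own suitcase. We want the size of the complement of A₁∪…∪A_5.
By inclusion–exclusion this is Σ_{j=0}^{5} (−1)^j C(5,j)·(5−j)!.
Computing: 120 − 120 + 60 − 20 + 5 − 1 = 44.

44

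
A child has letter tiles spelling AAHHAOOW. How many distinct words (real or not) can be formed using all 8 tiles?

1680

The 8 letters of AAHHAOOW have repeats: A appearing 3 times, H appearing twice, and O appearing twice.
Dividing 8! = 40320 by 3!·2!·2! = 24 for the repeated letters gives 1680.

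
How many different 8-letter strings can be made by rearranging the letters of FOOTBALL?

Letter multiplicities in FOOTBALL: A×1, B×1, F×1, L×2, O×2, T×1.
Dividing 8! = 40320 by 2!·2! = 4 for the repeated letters gives 10080.

10080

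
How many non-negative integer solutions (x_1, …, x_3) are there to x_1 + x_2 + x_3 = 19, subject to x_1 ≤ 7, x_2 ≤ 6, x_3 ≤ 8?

Ignoring the caps, the number of non-negative solutions to x_1+…+x_3 = 19 is C(21,2) = 210.
Subtract solutions that violate a single cap (substitute x_i' = x_i − (cap_i+1)): x_1 ≥ 8 gives C(13,2) = 78; x_2 ≥ 7 gives C(14,2) = 91; x_3 ≥ 9 gives C(12,2) = 66. Together 235.
Add back pairs where two caps are both exceeded: 15 + 6 + 10 = 31.
By inclusion–exclusion the count is 210 − 235 + 31 = 6.

6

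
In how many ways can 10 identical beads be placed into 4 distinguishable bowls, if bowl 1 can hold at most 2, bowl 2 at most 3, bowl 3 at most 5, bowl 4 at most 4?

30

Ignoring the caps, the number of non-negative solutions to x_1+…+x_4 = 10 is C(13,3) = 286.
Subtract solutions that violate a single cap (substitute x_i' = x_i − (cap_i+1)): x_1 ≥ 3 gives C(10,3) = 120; x_2 ≥ 4 gives C(9,3) = 84; x_3 ≥ 6 gives C(7,3) = 35; x_4 ≥ 5 gives C(8,3) = 56. Together 295.
Add back pairs where two caps are both exceeded: 20 + 4 + 10 + 1 + 4 + 0 = 39.
By inclusion–exclusion the count is 286 − 295 + 39 = 30.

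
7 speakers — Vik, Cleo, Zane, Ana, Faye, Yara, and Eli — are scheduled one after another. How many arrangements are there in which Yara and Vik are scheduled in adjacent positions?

Treat {Yara, Vik} as a single unit. There are 6 units to order, and the pair itself can be ordered 2 ways.
That gives 2 × 6! = 2 × 720 = 1440.

1440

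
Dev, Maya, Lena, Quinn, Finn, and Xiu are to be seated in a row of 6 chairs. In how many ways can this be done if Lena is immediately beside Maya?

Glue Lena and Maya into one block (2 internal orders), leaving 5 units to arrange in a row.
That gives 2 × 5! = 2 × 120 = 240.

240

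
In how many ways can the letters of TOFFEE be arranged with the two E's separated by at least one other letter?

120

There are 6!/(2!·2!) = 180 arrangements of TOFFEE in total.
If the two E's are adjacent, glue them into one block, leaving 5 items to arrange: (5)!/(2!) = 60 ways.
Subtracting, 180 − 60 = 120 arrangements keep the E's apart.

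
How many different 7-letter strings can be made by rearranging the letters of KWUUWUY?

KWUUWUY has 7 letters with U appearing 3 times and W appearing twice.
So there are 7! / (3!·2!) = 420 distinguishable arrangements.

420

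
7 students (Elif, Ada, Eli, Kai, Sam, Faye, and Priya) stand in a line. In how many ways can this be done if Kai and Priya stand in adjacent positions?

Place the 5 others and the Kai-Priya pair as 6 objects in a line; the pair has 2 internal arrangements.
That gives 2 × 6! = 2 × 720 = 1440.

1440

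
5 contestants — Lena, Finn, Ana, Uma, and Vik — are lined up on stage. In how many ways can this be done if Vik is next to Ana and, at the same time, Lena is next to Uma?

Treat {Vik,Ana} as one block (2 orders) and {Lena,Uma} as another (2 orders).
That leaves 3 units to arrange: 2 × 2 × 3! = 4 × 6 = 24.

24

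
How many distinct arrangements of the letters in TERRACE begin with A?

With the first slot taken by A, it remains to arrange the other 6 letters (TERRCE).
Those 6 letters have E appearing twice and R appearing twice, giving (6)!/(2!·2!) = 180.

180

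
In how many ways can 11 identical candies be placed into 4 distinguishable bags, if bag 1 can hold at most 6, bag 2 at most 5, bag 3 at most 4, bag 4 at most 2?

59

Without the upper bounds there are C(14,3) = 364 ways to split 11 among 4 bags.
Subtract solutions that violate a single cap (substitute x_i' = x_i − (cap_i+1)): x_1 ≥ 7 gives C(7,3) = 35; x_2 ≥ 6 gives C(8,3) = 56; x_3 ≥ 5 gives C(9,3) = 84; x_4 ≥ 3 gives C(11,3) = 165. Together 340.
Add back pairs where two caps are both exceeded: 0 + 0 + 4 + 1 + 10 + 20 = 35.
By inclusion–exclusion the count is 364 − 340 + 35 = 59.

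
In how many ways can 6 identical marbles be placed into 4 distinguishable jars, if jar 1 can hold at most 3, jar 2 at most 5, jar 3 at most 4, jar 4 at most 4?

65

By stars and bars, unrestricted non-negative solutions to x_1+…+x_4 = 6 number C(6+3,3) = 84.
Subtract solutions that violate a single cap (substitute x_i' = x_i − (cap_i+1)): x_1 ≥ 4 gives C(5,3) = 10; x_2 ≥ 6 gives C(3,3) = 1; x_3 ≥ 5 gives C(4,3) = 4; x_4 ≥ 5 gives C(4,3) = 4. Together 19.
No two caps can be exceeded simultaneously, so the pair terms are all 0.
By inclusion–exclusion the count is 84 − 19 + 0 = 65.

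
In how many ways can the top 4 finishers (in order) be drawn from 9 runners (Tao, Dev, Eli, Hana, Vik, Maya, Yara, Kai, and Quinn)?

This is an ordered selection of 4 from 9: P(9,4).
That gives 9 × 8 × 7 × 6 = 3024.

3024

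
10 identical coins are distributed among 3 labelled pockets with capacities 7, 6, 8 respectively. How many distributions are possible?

47

By stars and bars, unrestricted non-negative solutions to x_1+…+x_3 = 10 number C(10+2,2) = 66.
Subtract solutions that violate a single cap (substitute x_i' = x_i − (cap_i+1)): x_1 ≥ 8 gives C(4,2) = 6; x_2 ≥ 7 gives C(5,2) = 10; x_3 ≥ 9 gives C(3,2) = 3. Together 19.
No two caps can be exceeded simultaneously, so the pair terms are all 0.
By inclusion–exclusion the count is 66 − 19 + 0 = 47.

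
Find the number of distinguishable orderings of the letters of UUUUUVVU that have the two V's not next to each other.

21

Total arrangements of UUUUUVVU: 8!/(6!·2!) = 28.
If the two V's are adjacent, glue them into one block, leaving 7 items to arrange: (7)!/(6!) = 7 ways.
Hence 28 − 7 = 21.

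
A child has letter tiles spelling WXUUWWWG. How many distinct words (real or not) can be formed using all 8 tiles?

840

WXUUWWWG has 8 letters with U appearing twice and W appearing 4 times.
The number of distinct arrangements is 8!/(4!·2!) = 40320/48 = 840.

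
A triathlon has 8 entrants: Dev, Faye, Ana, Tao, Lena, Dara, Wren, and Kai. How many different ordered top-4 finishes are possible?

1680

There are 8 choices for 1st place, 7 for 2nd, and so on down to 5 for position 4.
That gives 8 × 7 × 6 × 5 = 1680.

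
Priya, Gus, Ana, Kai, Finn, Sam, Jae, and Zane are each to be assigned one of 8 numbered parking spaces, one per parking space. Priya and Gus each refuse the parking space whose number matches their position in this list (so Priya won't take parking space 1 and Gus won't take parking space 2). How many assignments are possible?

30960

Let Aᵢ (for i ∈ {1, 2}) be the placements that put person i in their forbidden parking space. Any j of these fix j positions, leaving (8−j)! ways to fill the rest, and there are C(2,j) ways to pick which j.
By inclusion–exclusion, the number of valid placements is Σ_{j=0}^{2} (−1)^j C(2,j)·(8−j)!.
Computing: 40320 − 10080 + 720 = 30960.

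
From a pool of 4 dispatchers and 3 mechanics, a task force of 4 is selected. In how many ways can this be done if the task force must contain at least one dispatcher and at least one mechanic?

34

Total 4-person selections from all 7: C(7,4) = 35.
Selections missing a whole group: no dispatchers → C(3,4) = 0; no mechanics → C(4,4) = 1.
Both groups omitted at once is impossible, so 35 − 1 = 34.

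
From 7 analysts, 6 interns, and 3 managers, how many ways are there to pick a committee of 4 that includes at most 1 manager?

Split by how many managers are chosen (0 through 1).
Sum: C(3,0)·C(13,4) + C(3,1)·C(13,3) = 715 + 858 = 1573.

1573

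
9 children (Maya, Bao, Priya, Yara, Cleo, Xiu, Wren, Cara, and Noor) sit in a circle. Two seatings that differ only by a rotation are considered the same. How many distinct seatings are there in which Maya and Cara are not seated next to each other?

30240

All circular seatings of 9 people number (8)! = 40320.
Seatings with Maya beside Cara: treat them as a block with 2 internal orders, giving 2 × (7)! = 10080.
Subtracting, 40320 − 10080 = 30240.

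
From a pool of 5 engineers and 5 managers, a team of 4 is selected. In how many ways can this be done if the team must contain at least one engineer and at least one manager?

Total 4-person selections from all 10: C(10,4) = 210.
Selections missing a whole group: no engineers → C(5,4) = 5; no managers → C(5,4) = 5.
Both groups omitted at once is impossible, so 210 − 10 = 200.

200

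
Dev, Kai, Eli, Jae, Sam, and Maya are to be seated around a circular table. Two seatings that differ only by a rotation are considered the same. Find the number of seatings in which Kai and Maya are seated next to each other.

Glue Kai and Maya into a block (2 internal orders). Seating 5 units around a circle gives (4)! arrangements.
So 2 × (4)! = 2 × 24 = 48.

48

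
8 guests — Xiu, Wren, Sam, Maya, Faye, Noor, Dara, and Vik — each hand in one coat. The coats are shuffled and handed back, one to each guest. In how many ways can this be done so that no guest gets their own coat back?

14833

This is the derangement count D_8: permutations of 8 items with no fixed point.
By inclusion–exclusion this is Σ_{j=0}^{8} (−1)^j C(8,j)·(8−j)!.
Computing: 40320 − 40320 + 20160 − 6720 + 1680 − 336 + 56 − 8 + 1 = 14833.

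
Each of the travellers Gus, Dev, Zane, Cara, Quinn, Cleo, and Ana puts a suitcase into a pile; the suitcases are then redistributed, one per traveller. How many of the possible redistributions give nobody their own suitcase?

Count assignments avoiding every fixed point. For any j of the 7 travellers fixed to their own suitcase, the other 7−j can be arranged in (7−j)! ways.
By inclusion–exclusion this is Σ_{j=0}^{7} (−1)^j C(7,j)·(7−j)!.
Computing: 5040 − 5040 + 2520 − 840 + 210 − 42 + 7 − 1 = 1854.

1854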